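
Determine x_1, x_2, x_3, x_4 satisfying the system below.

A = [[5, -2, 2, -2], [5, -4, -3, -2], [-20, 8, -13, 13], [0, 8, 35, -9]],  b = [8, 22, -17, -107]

(4, 3, -4, -1)

Forward elimination on [A|b]:
R2 <- R2 - (1)*R1:  [  0  -2  -5   0  14 ]
R3 <- R3 - (-4)*R1:  [  0   0  -5   5  15 ]
R4 <- R4 - (-4)*R2:  [   0    0   15   -9  -51 ]
R4 <- R4 - (-3)*R3:  [  0   0   0   6  -6 ]
Row echelon form:
[ 5  -2   2  -2  |   8 ]
[ 0  -2  -5   0  |  14 ]
[ 0   0  -5   5  |  15 ]
[ 0   0   0   6  |  -6 ]
Back-substitution:
x_4 = (-6) / 6 = -1
x_3 = (15 - (5)*(-1)) / -5 = -4
x_2 = (14 - (-5)*(-4)) / -2 = 3
x_1 = (8 - (-2)*(3) - (2)*(-4) - (-2)*(-1)) / 5 = 4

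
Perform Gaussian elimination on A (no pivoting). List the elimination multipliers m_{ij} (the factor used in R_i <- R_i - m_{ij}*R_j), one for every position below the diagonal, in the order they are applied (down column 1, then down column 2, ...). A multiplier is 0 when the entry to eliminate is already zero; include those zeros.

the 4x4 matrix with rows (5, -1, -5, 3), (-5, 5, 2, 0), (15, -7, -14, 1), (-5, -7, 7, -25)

multipliers: -1, 3, -1, -1, -2, 2

Forward elimination:
R2 <- R2 - (-1)*R1:  [  0   4  -3   3 ]
R3 <- R3 - (3)*R1:  [  0  -4   1  -8 ]
R4 <- R4 - (-1)*R1:  [   0   -8    2  -22 ]
R3 <- R3 - (-1)*R2:  [  0   0  -2  -5 ]
R4 <- R4 - (-2)*R2:  [   0    0   -4  -16 ]
R4 <- R4 - (2)*R3:  [  0   0   0  -6 ]
Multipliers (in order of application): m_{21} = -1, m_{31} = 3, m_{41} = -1, m_{32} = -1, m_{42} = -2, m_{43} = 2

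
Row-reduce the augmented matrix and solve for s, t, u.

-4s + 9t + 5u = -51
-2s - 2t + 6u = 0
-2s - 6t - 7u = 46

Forward elimination on [A|b]:
R2 <- R2 - (1/2)*R1:  [     0  -13/2    7/2   51/2 ]
R3 <- R3 - (1/2)*R1:  [     0  -21/2  -19/2  143/2 ]
R3 <- R3 - (21/13)*R2:  [       0        0  -197/13   394/13 ]
Row echelon form:
[ -4      9        5  |     -51 ]
[  0  -13/2      7/2  |    51/2 ]
[  0      0  -197/13  |  394/13 ]
Back-substitution:
u = (394/13) / (-197/13) = -2
t = (51/2 - (7/2)*(-2)) / (-13/2) = -5
s = (-51 - (9)*(-5) - (5)*(-2)) / -4 = -1

(-1, -5, -2)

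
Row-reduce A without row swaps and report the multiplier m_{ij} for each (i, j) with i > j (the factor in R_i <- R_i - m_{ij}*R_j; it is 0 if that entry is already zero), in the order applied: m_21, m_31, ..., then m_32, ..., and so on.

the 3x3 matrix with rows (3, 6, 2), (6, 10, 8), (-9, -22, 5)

Forward elimination:
R2 <- R2 - (2)*R1:  [  0  -2   4 ]
R3 <- R3 - (-3)*R1:  [  0  -4  11 ]
R3 <- R3 - (2)*R2:  [ 0  0  3 ]
Multipliers (in order of application): m_{21} = 2, m_{31} = -3, m_{32} = 2

multipliers: 2, -3, 2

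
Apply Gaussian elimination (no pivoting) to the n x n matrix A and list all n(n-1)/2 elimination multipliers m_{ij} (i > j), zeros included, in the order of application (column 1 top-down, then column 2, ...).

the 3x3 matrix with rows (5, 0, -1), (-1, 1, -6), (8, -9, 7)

multipliers: -1/5, 8/5, -9

Forward elimination:
R2 <- R2 - (-1/5)*R1:  [     0      1  -31/5 ]
R3 <- R3 - (8/5)*R1:  [    0    -9  43/5 ]
R3 <- R3 - (-9)*R2:  [      0       0  -236/5 ]
Multipliers (in order of application): m_{21} = -1/5, m_{31} = 8/5, m_{32} = -9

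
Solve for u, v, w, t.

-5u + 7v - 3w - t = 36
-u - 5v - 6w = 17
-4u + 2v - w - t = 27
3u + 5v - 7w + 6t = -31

Forward elimination on [A|b]:
R2 <- R2 - (1/5)*R1:  [     0  -32/5  -27/5    1/5   49/5 ]
R3 <- R3 - (4/5)*R1:  [     0  -18/5    7/5   -1/5   -9/5 ]
R4 <- R4 - (-3/5)*R1:  [     0   46/5  -44/5   27/5  -47/5 ]
R3 <- R3 - (9/16)*R2:  [       0        0    71/16    -5/16  -117/16 ]
R4 <- R4 - (-23/16)*R2:  [       0        0  -265/16    91/16    75/16 ]
R4 <- R4 - (-265/71)*R3:  [        0         0         0    321/71  -1605/71 ]
Row echelon form:
[ -5      7     -3      -1  |        36 ]
[  0  -32/5  -27/5     1/5  |      49/5 ]
[  0      0  71/16   -5/16  |   -117/16 ]
[  0      0      0  321/71  |  -1605/71 ]
Back-substitution:
t = (-1605/71) / (321/71) = -5
w = (-117/16 - (-5/16)*(-5)) / (71/16) = -2
v = (49/5 - (-27/5)*(-2) - (1/5)*(-5)) / (-32/5) = 0
u = (36 - (7)*(0) - (-3)*(-2) - (-1)*(-5)) / -5 = -5

(-5, 0, -2, -5)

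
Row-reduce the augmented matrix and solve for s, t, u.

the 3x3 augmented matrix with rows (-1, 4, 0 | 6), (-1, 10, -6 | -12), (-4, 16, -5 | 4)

Forward elimination on [A|b]:
R2 <- R2 - (1)*R1:  [   0    6   -6  -18 ]
R3 <- R3 - (4)*R1:  [   0    0   -5  -20 ]
Row echelon form:
[ -1  4   0  |    6 ]
[  0  6  -6  |  -18 ]
[  0  0  -5  |  -20 ]
Back-substitution:
u = (-20) / -5 = 4
t = (-18 - (-6)*(4)) / 6 = 1
s = (6 - (4)*(1)) / -1 = -2

(-2, 1, 4)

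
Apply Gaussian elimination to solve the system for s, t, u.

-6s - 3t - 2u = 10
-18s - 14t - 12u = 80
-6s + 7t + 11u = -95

(2, -4, -5)

Forward elimination on [A|b]:
R2 <- R2 - (3)*R1:  [  0  -5  -6  50 ]
R3 <- R3 - (1)*R1:  [    0    10    13  -105 ]
R3 <- R3 - (-2)*R2:  [  0   0   1  -5 ]
Row echelon form:
[ -6  -3  -2  |  10 ]
[  0  -5  -6  |  50 ]
[  0   0   1  |  -5 ]
Back-substitution:
u = (-5) / 1 = -5
t = (50 - (-6)*(-5)) / -5 = -4
s = (10 - (-3)*(-4) - (-2)*(-5)) / -6 = 2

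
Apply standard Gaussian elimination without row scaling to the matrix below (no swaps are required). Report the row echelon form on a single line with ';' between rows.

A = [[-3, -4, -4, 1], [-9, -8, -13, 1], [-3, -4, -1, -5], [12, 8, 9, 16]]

REF = [-3 -4 -4 1; 0 4 -1 -2; 0 0 3 -6; 0 0 0 -2]

Forward elimination:
R2 <- R2 - (3)*R1:  [  0   4  -1  -2 ]
R3 <- R3 - (1)*R1:  [  0   0   3  -6 ]
R4 <- R4 - (-4)*R1:  [  0  -8  -7  20 ]
R4 <- R4 - (-2)*R2:  [  0   0  -9  16 ]
R4 <- R4 - (-3)*R3:  [  0   0   0  -2 ]
Row echelon form:
[ -3  -4  -4   1 ]
[  0   4  -1  -2 ]
[  0   0   3  -6 ]
[  0   0   0  -2 ]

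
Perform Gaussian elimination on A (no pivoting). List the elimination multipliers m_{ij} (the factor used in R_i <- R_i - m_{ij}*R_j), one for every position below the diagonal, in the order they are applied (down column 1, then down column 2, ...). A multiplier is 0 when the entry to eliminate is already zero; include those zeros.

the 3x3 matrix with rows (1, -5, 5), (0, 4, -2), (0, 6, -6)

multipliers: 0, 0, 3/2

Forward elimination:
R2: entry in column 1 is already 0 -> m_{21} = 0 (no row operation needed)
R3: entry in column 1 is already 0 -> m_{31} = 0 (no row operation needed)
R3 <- R3 - (3/2)*R2:  [  0   0  -3 ]
Multipliers (in order of application): m_{21} = 0, m_{31} = 0, m_{32} = 3/2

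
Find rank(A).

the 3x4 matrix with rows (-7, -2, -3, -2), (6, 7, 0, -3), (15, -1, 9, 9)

Row reduction:
R2 <- R2 - (-6/7)*R1:  [     0   37/7  -18/7  -33/7 ]
R3 <- R3 - (-15/7)*R1:  [     0  -37/7   18/7   33/7 ]
R3 <- R3 - (-1)*R2:  [ 0  0  0  0 ]
Row echelon form:
[ -7    -2     -3     -2 ]
[  0  37/7  -18/7  -33/7 ]
[  0     0      0      0 ]
Nonzero rows / pivot columns: 2

rank(A) = 2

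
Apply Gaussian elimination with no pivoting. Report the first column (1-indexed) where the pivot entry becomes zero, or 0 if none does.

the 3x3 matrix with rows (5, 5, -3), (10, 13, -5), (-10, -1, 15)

first zero-pivot column = 0

Naive forward elimination:
R2 <- R2 - (2)*R1:  [ 0  3  1 ]
R3 <- R3 - (-2)*R1:  [ 0  9  9 ]
R3 <- R3 - (3)*R2:  [ 0  0  6 ]
All pivots nonzero; naive elimination completes without hitting a zero pivot.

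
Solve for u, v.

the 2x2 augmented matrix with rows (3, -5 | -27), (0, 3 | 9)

(-4, 3)

Forward elimination on [A|b]:
Row echelon form:
[ 3  -5  |  -27 ]
[ 0   3  |    9 ]
Back-substitution:
v = (9) / 3 = 3
u = (-27 - (-5)*(3)) / 3 = -4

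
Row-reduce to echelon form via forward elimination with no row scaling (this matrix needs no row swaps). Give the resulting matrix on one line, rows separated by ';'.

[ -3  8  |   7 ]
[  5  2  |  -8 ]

Forward elimination:
R2 <- R2 - (-5/3)*R1:  [    0  46/3  11/3 ]
Row echelon form:
[ -3     8  |     7 ]
[  0  46/3  |  11/3 ]

REF = [-3 8 7; 0 46/3 11/3]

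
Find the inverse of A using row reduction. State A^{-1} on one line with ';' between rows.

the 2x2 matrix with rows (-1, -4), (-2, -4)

inverse = [1 -1; -1/2 1/4]

Gauss-Jordan on [A | I]:
R1 <- (1/-1)*R1:  [  1   4  |  -1   0 ]
R2 <- R2 - (-2)*R1:  [  0   4  |  -2   1 ]
R2 <- (1/4)*R2:  [    0     1  |  -1/2   1/4 ]
R1 <- R1 - (4)*R2:  [  1   0  |   1  -1 ]
Right block of [I | A^{-1}] is the inverse:
[    1   -1 ]
[ -1/2  1/4 ]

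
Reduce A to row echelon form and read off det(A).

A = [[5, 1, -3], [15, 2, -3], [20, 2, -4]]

det(A) = 20

Forward elimination:
R2 <- R2 - (3)*R1:  [  0  -1   6 ]
R3 <- R3 - (4)*R1:  [  0  -2   8 ]
R3 <- R3 - (2)*R2:  [  0   0  -4 ]
Upper-triangular form:
[ 5   1  -3 ]
[ 0  -1   6 ]
[ 0   0  -4 ]
det(A) = (-1)^0 * (5) * (-1) * (-4) = 20  (0 row swaps -> sign +1)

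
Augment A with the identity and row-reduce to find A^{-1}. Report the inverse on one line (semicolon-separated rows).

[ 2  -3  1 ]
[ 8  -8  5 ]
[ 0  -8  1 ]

inverse = [4/3 -5/24 -7/24; -1/3 1/12 -1/12; -8/3 2/3 1/3]

Gauss-Jordan on [A | I]:
R1 <- (1/2)*R1:  [    1  -3/2   1/2  |   1/2     0     0 ]
R2 <- R2 - (8)*R1:  [  0   4   1  |  -4   1   0 ]
R2 <- (1/4)*R2:  [   0    1  1/4  |   -1  1/4    0 ]
R1 <- R1 - (-3/2)*R2:  [   1    0  7/8  |   -1  3/8    0 ]
R3 <- R3 - (-8)*R2:  [  0   0   3  |  -8   2   1 ]
R3 <- (1/3)*R3:  [    0     0     1  |  -8/3   2/3   1/3 ]
R1 <- R1 - (7/8)*R3:  [     1      0      0  |    4/3  -5/24  -7/24 ]
R2 <- R2 - (1/4)*R3:  [     0      1      0  |   -1/3   1/12  -1/12 ]
Right block of [I | A^{-1}] is the inverse:
[  4/3  -5/24  -7/24 ]
[ -1/3   1/12  -1/12 ]
[ -8/3    2/3    1/3 ]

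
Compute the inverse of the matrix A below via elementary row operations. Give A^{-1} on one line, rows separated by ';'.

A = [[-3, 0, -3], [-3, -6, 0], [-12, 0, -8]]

inverse = [2/3 0 -1/4; -1/3 -1/6 1/8; -1 0 1/4]

Gauss-Jordan on [A | I]:
R1 <- (1/-3)*R1:  [    1     0     1  |  -1/3     0     0 ]
R2 <- R2 - (-3)*R1:  [  0  -6   3  |  -1   1   0 ]
R3 <- R3 - (-12)*R1:  [  0   0   4  |  -4   0   1 ]
R2 <- (1/-6)*R2:  [    0     1  -1/2  |   1/6  -1/6     0 ]
R3 <- (1/4)*R3:  [   0    0    1  |   -1    0  1/4 ]
R1 <- R1 - (1)*R3:  [    1     0     0  |   2/3     0  -1/4 ]
R2 <- R2 - (-1/2)*R3:  [    0     1     0  |  -1/3  -1/6   1/8 ]
Right block of [I | A^{-1}] is the inverse:
[  2/3     0  -1/4 ]
[ -1/3  -1/6   1/8 ]
[   -1     0   1/4 ]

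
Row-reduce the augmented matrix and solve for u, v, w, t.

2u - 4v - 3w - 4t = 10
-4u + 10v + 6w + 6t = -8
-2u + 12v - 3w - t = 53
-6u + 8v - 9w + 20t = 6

(-1, 3, -4, -3)

Forward elimination on [A|b]:
R2 <- R2 - (-2)*R1:  [  0   2   0  -2  12 ]
R3 <- R3 - (-1)*R1:  [  0   8  -6  -5  63 ]
R4 <- R4 - (-3)*R1:  [   0   -4  -18    8   36 ]
R3 <- R3 - (4)*R2:  [  0   0  -6   3  15 ]
R4 <- R4 - (-2)*R2:  [   0    0  -18    4   60 ]
R4 <- R4 - (3)*R3:  [  0   0   0  -5  15 ]
Row echelon form:
[ 2  -4  -3  -4  |  10 ]
[ 0   2   0  -2  |  12 ]
[ 0   0  -6   3  |  15 ]
[ 0   0   0  -5  |  15 ]
Back-substitution:
t = (15) / -5 = -3
w = (15 - (3)*(-3)) / -6 = -4
v = (12 - (-2)*(-3)) / 2 = 3
u = (10 - (-4)*(3) - (-3)*(-4) - (-4)*(-3)) / 2 = -1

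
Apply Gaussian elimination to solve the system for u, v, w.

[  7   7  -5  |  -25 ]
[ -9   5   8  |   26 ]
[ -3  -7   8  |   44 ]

Forward elimination on [A|b]:
R2 <- R2 - (-9/7)*R1:  [     0     14   11/7  -43/7 ]
R3 <- R3 - (-3/7)*R1:  [     0     -4   41/7  233/7 ]
R3 <- R3 - (-2/7)*R2:  [       0        0   309/49  1545/49 ]
Row echelon form:
[ 7   7      -5  |      -25 ]
[ 0  14    11/7  |    -43/7 ]
[ 0   0  309/49  |  1545/49 ]
Back-substitution:
w = (1545/49) / (309/49) = 5
v = (-43/7 - (11/7)*(5)) / 14 = -1
u = (-25 - (7)*(-1) - (-5)*(5)) / 7 = 1

(1, -1, 5)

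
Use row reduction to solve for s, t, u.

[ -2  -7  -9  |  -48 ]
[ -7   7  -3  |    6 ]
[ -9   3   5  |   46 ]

Forward elimination on [A|b]:
R2 <- R2 - (7/2)*R1:  [    0  63/2  57/2   174 ]
R3 <- R3 - (9/2)*R1:  [    0  69/2  91/2   262 ]
R3 <- R3 - (23/21)*R2:  [     0      0  100/7  500/7 ]
Row echelon form:
[ -2    -7     -9  |    -48 ]
[  0  63/2   57/2  |    174 ]
[  0     0  100/7  |  500/7 ]
Back-substitution:
u = (500/7) / (100/7) = 5
t = (174 - (57/2)*(5)) / (63/2) = 1
s = (-48 - (-7)*(1) - (-9)*(5)) / -2 = -2

(-2, 1, 5)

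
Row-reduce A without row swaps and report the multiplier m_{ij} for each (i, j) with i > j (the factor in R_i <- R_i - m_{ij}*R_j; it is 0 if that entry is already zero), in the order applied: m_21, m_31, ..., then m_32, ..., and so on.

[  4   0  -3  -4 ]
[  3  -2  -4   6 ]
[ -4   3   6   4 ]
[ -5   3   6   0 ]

Forward elimination:
R2 <- R2 - (3/4)*R1:  [    0    -2  -7/4     9 ]
R3 <- R3 - (-1)*R1:  [ 0  3  3  0 ]
R4 <- R4 - (-5/4)*R1:  [   0    3  9/4   -5 ]
R3 <- R3 - (-3/2)*R2:  [    0     0   3/8  27/2 ]
R4 <- R4 - (-3/2)*R2:  [    0     0  -3/8  17/2 ]
R4 <- R4 - (-1)*R3:  [  0   0   0  22 ]
Multipliers (in order of application): m_{21} = 3/4, m_{31} = -1, m_{41} = -5/4, m_{32} = -3/2, m_{42} = -3/2, m_{43} = -1

multipliers: 3/4, -1, -5/4, -3/2, -3/2, -1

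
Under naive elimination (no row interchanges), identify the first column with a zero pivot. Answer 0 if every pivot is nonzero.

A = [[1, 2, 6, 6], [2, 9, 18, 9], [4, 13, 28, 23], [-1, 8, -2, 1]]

first zero-pivot column = 0

Naive forward elimination:
R2 <- R2 - (2)*R1:  [  0   5   6  -3 ]
R3 <- R3 - (4)*R1:  [  0   5   4  -1 ]
R4 <- R4 - (-1)*R1:  [  0  10   4   7 ]
R3 <- R3 - (1)*R2:  [  0   0  -2   2 ]
R4 <- R4 - (2)*R2:  [  0   0  -8  13 ]
R4 <- R4 - (4)*R3:  [ 0  0  0  5 ]
All pivots nonzero; naive elimination completes without hitting a zero pivot.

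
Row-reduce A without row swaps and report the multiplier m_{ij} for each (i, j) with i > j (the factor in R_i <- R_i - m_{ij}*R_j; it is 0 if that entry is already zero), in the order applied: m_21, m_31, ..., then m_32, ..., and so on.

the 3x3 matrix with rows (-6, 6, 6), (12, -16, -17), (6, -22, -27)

multipliers: -2, -1, 4

Forward elimination:
R2 <- R2 - (-2)*R1:  [  0  -4  -5 ]
R3 <- R3 - (-1)*R1:  [   0  -16  -21 ]
R3 <- R3 - (4)*R2:  [  0   0  -1 ]
Multipliers (in order of application): m_{21} = -2, m_{31} = -1, m_{32} = 4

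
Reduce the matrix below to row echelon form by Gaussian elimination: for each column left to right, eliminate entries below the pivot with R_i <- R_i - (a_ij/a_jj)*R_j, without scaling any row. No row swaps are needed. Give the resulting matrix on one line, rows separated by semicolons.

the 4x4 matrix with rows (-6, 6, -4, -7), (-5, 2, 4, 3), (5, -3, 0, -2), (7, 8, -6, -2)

REF = [-6 6 -4 -7; 0 -3 22/3 53/6; 0 0 14/9 -35/18; 0 0 0 133/2]

Forward elimination:
R2 <- R2 - (5/6)*R1:  [    0    -3  22/3  53/6 ]
R3 <- R3 - (-5/6)*R1:  [     0      2  -10/3  -47/6 ]
R4 <- R4 - (-7/6)*R1:  [     0     15  -32/3  -61/6 ]
R3 <- R3 - (-2/3)*R2:  [      0       0    14/9  -35/18 ]
R4 <- R4 - (-5)*R2:  [  0   0  26  34 ]
R4 <- R4 - (117/7)*R3:  [     0      0      0  133/2 ]
Row echelon form:
[ -6   6    -4      -7 ]
[  0  -3  22/3    53/6 ]
[  0   0  14/9  -35/18 ]
[  0   0     0   133/2 ]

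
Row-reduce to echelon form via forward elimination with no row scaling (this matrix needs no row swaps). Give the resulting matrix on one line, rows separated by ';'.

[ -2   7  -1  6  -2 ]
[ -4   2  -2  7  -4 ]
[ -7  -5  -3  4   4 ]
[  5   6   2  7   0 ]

Forward elimination:
R2 <- R2 - (2)*R1:  [   0  -12    0   -5    0 ]
R3 <- R3 - (7/2)*R1:  [     0  -59/2    1/2    -17     11 ]
R4 <- R4 - (-5/2)*R1:  [    0  47/2  -1/2    22    -5 ]
R3 <- R3 - (59/24)*R2:  [       0        0      1/2  -113/24       11 ]
R4 <- R4 - (-47/24)*R2:  [      0       0    -1/2  293/24      -5 ]
R4 <- R4 - (-1)*R3:  [    0     0     0  15/2     6 ]
Row echelon form:
[ -2    7   -1        6  -2 ]
[  0  -12    0       -5   0 ]
[  0    0  1/2  -113/24  11 ]
[  0    0    0     15/2   6 ]

REF = [-2 7 -1 6 -2; 0 -12 0 -5 0; 0 0 1/2 -113/24 11; 0 0 0 15/2 6]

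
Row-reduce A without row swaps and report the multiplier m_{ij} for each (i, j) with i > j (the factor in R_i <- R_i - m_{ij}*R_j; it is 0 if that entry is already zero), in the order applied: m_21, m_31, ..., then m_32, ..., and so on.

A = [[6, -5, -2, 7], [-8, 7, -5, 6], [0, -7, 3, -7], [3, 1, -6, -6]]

multipliers: -4/3, 0, 1/2, -21, 21/2, -151/316

Forward elimination:
R2 <- R2 - (-4/3)*R1:  [     0    1/3  -23/3   46/3 ]
R3: entry in column 1 is already 0 -> m_{31} = 0 (no row operation needed)
R4 <- R4 - (1/2)*R1:  [     0    7/2     -5  -19/2 ]
R3 <- R3 - (-21)*R2:  [    0     0  -158   315 ]
R4 <- R4 - (21/2)*R2:  [      0       0   151/2  -341/2 ]
R4 <- R4 - (-151/316)*R3:  [         0          0          0  -6313/316 ]
Multipliers (in order of application): m_{21} = -4/3, m_{31} = 0, m_{41} = 1/2, m_{32} = -21, m_{42} = 21/2, m_{43} = -151/316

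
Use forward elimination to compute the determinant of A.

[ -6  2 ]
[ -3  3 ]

Forward elimination:
R2 <- R2 - (1/2)*R1:  [ 0  2 ]
Upper-triangular form:
[ -6  2 ]
[  0  2 ]
det(A) = (-1)^0 * (-6) * (2) = -12  (0 row swaps -> sign +1)

det(A) = -12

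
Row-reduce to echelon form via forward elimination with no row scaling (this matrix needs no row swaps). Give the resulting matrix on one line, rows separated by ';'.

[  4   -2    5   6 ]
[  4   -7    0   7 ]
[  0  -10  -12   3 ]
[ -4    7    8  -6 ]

Forward elimination:
R2 <- R2 - (1)*R1:  [  0  -5  -5   1 ]
R4 <- R4 - (-1)*R1:  [  0   5  13   0 ]
R3 <- R3 - (2)*R2:  [  0   0  -2   1 ]
R4 <- R4 - (-1)*R2:  [ 0  0  8  1 ]
R4 <- R4 - (-4)*R3:  [ 0  0  0  5 ]
Row echelon form:
[ 4  -2   5  6 ]
[ 0  -5  -5  1 ]
[ 0   0  -2  1 ]
[ 0   0   0  5 ]

REF = [4 -2 5 6; 0 -5 -5 1; 0 0 -2 1; 0 0 0 5]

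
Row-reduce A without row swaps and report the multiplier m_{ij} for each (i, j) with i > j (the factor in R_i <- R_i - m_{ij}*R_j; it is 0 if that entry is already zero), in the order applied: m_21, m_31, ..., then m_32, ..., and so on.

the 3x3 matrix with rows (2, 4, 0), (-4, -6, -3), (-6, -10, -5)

Forward elimination:
R2 <- R2 - (-2)*R1:  [  0   2  -3 ]
R3 <- R3 - (-3)*R1:  [  0   2  -5 ]
R3 <- R3 - (1)*R2:  [  0   0  -2 ]
Multipliers (in order of application): m_{21} = -2, m_{31} = -3, m_{32} = 1

multipliers: -2, -3, 1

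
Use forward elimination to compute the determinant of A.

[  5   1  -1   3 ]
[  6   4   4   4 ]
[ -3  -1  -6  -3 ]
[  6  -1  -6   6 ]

det(A) = -234

Forward elimination:
R2 <- R2 - (6/5)*R1:  [    0  14/5  26/5   2/5 ]
R3 <- R3 - (-3/5)*R1:  [     0   -2/5  -33/5   -6/5 ]
R4 <- R4 - (6/5)*R1:  [     0  -11/5  -24/5   12/5 ]
R3 <- R3 - (-1/7)*R2:  [     0      0  -41/7   -8/7 ]
R4 <- R4 - (-11/14)*R2:  [    0     0  -5/7  19/7 ]
R4 <- R4 - (5/41)*R3:  [      0       0       0  117/41 ]
Upper-triangular form:
[ 5     1     -1       3 ]
[ 0  14/5   26/5     2/5 ]
[ 0     0  -41/7    -8/7 ]
[ 0     0      0  117/41 ]
det(A) = (-1)^0 * (5) * (14/5) * (-41/7) * (117/41) = -234  (0 row swaps -> sign +1)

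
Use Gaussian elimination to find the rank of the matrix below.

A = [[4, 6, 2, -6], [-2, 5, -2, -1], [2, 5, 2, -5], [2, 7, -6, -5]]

Row reduction:
R2 <- R2 - (-1/2)*R1:  [  0   8  -1  -4 ]
R3 <- R3 - (1/2)*R1:  [  0   2   1  -2 ]
R4 <- R4 - (1/2)*R1:  [  0   4  -7  -2 ]
R3 <- R3 - (1/4)*R2:  [   0    0  5/4   -1 ]
R4 <- R4 - (1/2)*R2:  [     0      0  -13/2      0 ]
R4 <- R4 - (-26/5)*R3:  [     0      0      0  -26/5 ]
Row echelon form:
[ 4  6    2     -6 ]
[ 0  8   -1     -4 ]
[ 0  0  5/4     -1 ]
[ 0  0    0  -26/5 ]
Nonzero rows / pivot columns: 4

rank(A) = 4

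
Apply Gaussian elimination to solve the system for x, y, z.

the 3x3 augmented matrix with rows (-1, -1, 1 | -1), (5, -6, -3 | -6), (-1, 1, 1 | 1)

Forward elimination on [A|b]:
R2 <- R2 - (-5)*R1:  [   0  -11    2  -11 ]
R3 <- R3 - (1)*R1:  [ 0  2  0  2 ]
R3 <- R3 - (-2/11)*R2:  [    0     0  4/11     0 ]
Row echelon form:
[ -1   -1     1  |   -1 ]
[  0  -11     2  |  -11 ]
[  0    0  4/11  |    0 ]
Back-substitution:
z = (0) / (4/11) = 0
y = (-11 - (2)*(0)) / -11 = 1
x = (-1 - (-1)*(1) - (1)*(0)) / -1 = 0

(0, 1, 0)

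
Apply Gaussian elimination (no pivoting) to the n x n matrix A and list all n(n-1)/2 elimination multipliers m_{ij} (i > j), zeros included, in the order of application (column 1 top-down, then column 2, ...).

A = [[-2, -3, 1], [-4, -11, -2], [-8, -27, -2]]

multipliers: 2, 4, 3

Forward elimination:
R2 <- R2 - (2)*R1:  [  0  -5  -4 ]
R3 <- R3 - (4)*R1:  [   0  -15   -6 ]
R3 <- R3 - (3)*R2:  [ 0  0  6 ]
Multipliers (in order of application): m_{21} = 2, m_{31} = 4, m_{32} = 3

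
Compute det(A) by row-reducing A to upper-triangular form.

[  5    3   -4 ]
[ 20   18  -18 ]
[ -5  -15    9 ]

Forward elimination:
R2 <- R2 - (4)*R1:  [  0   6  -2 ]
R3 <- R3 - (-1)*R1:  [   0  -12    5 ]
R3 <- R3 - (-2)*R2:  [ 0  0  1 ]
Upper-triangular form:
[ 5  3  -4 ]
[ 0  6  -2 ]
[ 0  0   1 ]
det(A) = (-1)^0 * (5) * (6) * (1) = 30  (0 row swaps -> sign +1)

det(A) = 30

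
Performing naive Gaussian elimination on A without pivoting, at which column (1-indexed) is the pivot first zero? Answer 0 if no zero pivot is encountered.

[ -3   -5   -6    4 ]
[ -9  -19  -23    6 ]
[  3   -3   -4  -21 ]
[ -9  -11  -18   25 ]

first zero-pivot column = 3

Naive forward elimination:
R2 <- R2 - (3)*R1:  [  0  -4  -5  -6 ]
R3 <- R3 - (-1)*R1:  [   0   -8  -10  -17 ]
R4 <- R4 - (3)*R1:  [  0   4   0  13 ]
R3 <- R3 - (2)*R2:  [  0   0   0  -5 ]
R4 <- R4 - (-1)*R2:  [  0   0  -5   7 ]
Matrix at this point:
[ -3  -5  -6   4 ]
[  0  -4  -5  -6 ]
[  0   0   0  -5 ]
[  0   0  -5   7 ]
Pivot entry (3,3) is zero but row 4 has -5 in column 3 -> naive elimination stops; a row interchange (e.g. R3 <-> R4) would be required here.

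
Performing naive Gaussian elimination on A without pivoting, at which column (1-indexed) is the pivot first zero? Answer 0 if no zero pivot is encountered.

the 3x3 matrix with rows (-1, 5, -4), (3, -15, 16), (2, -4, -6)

first zero-pivot column = 2

Naive forward elimination:
R2 <- R2 - (-3)*R1:  [ 0  0  4 ]
R3 <- R3 - (-2)*R1:  [   0    6  -14 ]
Matrix at this point:
[ -1  5   -4 ]
[  0  0    4 ]
[  0  6  -14 ]
Pivot entry (2,2) is zero but row 3 has 6 in column 2 -> naive elimination stops; a row interchange (e.g. R2 <-> R3) would be required here.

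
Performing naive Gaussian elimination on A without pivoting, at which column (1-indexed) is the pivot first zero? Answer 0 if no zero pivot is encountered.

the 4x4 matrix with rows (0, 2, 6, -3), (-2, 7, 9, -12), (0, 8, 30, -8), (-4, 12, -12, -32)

Naive forward elimination:
Pivot entry (1,1) is zero but row 2 has -2 in column 1 -> naive elimination stops; a row interchange (e.g. R1 <-> R2) would be required here.

first zero-pivot column = 1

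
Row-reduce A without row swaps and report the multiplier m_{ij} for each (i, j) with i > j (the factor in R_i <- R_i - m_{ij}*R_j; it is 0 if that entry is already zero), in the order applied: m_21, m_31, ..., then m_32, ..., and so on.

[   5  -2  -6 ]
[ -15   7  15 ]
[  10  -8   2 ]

Forward elimination:
R2 <- R2 - (-3)*R1:  [  0   1  -3 ]
R3 <- R3 - (2)*R1:  [  0  -4  14 ]
R3 <- R3 - (-4)*R2:  [ 0  0  2 ]
Multipliers (in order of application): m_{21} = -3, m_{31} = 2, m_{32} = -4

multipliers: -3, 2, -4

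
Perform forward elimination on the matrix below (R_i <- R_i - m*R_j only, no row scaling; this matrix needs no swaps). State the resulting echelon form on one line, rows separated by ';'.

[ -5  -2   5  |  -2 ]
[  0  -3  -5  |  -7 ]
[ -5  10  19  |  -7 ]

REF = [-5 -2 5 -2; 0 -3 -5 -7; 0 0 -6 -33]

Forward elimination:
R3 <- R3 - (1)*R1:  [  0  12  14  -5 ]
R3 <- R3 - (-4)*R2:  [   0    0   -6  -33 ]
Row echelon form:
[ -5  -2   5  |   -2 ]
[  0  -3  -5  |   -7 ]
[  0   0  -6  |  -33 ]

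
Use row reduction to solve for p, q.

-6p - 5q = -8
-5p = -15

Forward elimination on [A|b]:
R2 <- R2 - (5/6)*R1:  [     0   25/6  -25/3 ]
Row echelon form:
[ -6    -5  |     -8 ]
[  0  25/6  |  -25/3 ]
Back-substitution:
q = (-25/3) / (25/6) = -2
p = (-8 - (-5)*(-2)) / -6 = 3

(3, -2)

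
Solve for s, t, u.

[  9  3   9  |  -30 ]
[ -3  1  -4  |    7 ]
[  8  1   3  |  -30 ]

(-4, -1, 1)

Forward elimination on [A|b]:
R2 <- R2 - (-1/3)*R1:  [  0   2  -1  -3 ]
R3 <- R3 - (8/9)*R1:  [     0   -5/3     -5  -10/3 ]
R3 <- R3 - (-5/6)*R2:  [     0      0  -35/6  -35/6 ]
Row echelon form:
[ 9  3      9  |    -30 ]
[ 0  2     -1  |     -3 ]
[ 0  0  -35/6  |  -35/6 ]
Back-substitution:
u = (-35/6) / (-35/6) = 1
t = (-3 - (-1)*(1)) / 2 = -1
s = (-30 - (3)*(-1) - (9)*(1)) / 9 = -4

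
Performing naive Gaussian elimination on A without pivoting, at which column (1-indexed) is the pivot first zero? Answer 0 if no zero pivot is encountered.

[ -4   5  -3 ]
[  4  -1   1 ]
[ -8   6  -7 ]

Naive forward elimination:
R2 <- R2 - (-1)*R1:  [  0   4  -2 ]
R3 <- R3 - (2)*R1:  [  0  -4  -1 ]
R3 <- R3 - (-1)*R2:  [  0   0  -3 ]
All pivots nonzero; naive elimination completes without hitting a zero pivot.

first zero-pivot column = 0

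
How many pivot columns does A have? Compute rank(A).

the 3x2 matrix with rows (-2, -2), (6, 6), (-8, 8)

rank(A) = 2

Row reduction:
R2 <- R2 - (-3)*R1:  [ 0  0 ]
R3 <- R3 - (4)*R1:  [  0  16 ]
R2 <-> R3   (pivot in column 2 was zero)
[ -2  -2 ]
[  0  16 ]
[  0   0 ]
Row echelon form:
[ -2  -2 ]
[  0  16 ]
[  0   0 ]
Nonzero rows / pivot columns: 2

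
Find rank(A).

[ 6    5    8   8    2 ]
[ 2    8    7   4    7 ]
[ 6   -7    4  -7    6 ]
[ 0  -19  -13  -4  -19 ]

Row reduction:
R2 <- R2 - (1/3)*R1:  [    0  19/3  13/3   4/3  19/3 ]
R3 <- R3 - (1)*R1:  [   0  -12   -4  -15    4 ]
R3 <- R3 - (-36/19)*R2:  [       0        0    80/19  -237/19       16 ]
R4 <- R4 - (-3)*R2:  [ 0  0  0  0  0 ]
Row echelon form:
[ 6     5      8        8     2 ]
[ 0  19/3   13/3      4/3  19/3 ]
[ 0     0  80/19  -237/19    16 ]
[ 0     0      0        0     0 ]
Nonzero rows / pivot columns: 3

rank(A) = 3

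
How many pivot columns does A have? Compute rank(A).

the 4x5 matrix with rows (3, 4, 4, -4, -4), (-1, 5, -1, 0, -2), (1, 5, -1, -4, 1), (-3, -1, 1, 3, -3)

rank(A) = 4

Row reduction:
R2 <- R2 - (-1/3)*R1:  [     0   19/3    1/3   -4/3  -10/3 ]
R3 <- R3 - (1/3)*R1:  [    0  11/3  -7/3  -8/3   7/3 ]
R4 <- R4 - (-1)*R1:  [  0   3   5  -1  -7 ]
R3 <- R3 - (11/19)*R2:  [      0       0  -48/19  -36/19   81/19 ]
R4 <- R4 - (9/19)*R2:  [       0        0    92/19    -7/19  -103/19 ]
R4 <- R4 - (-23/12)*R3:  [    0     0     0    -4  11/4 ]
Row echelon form:
[ 3     4       4      -4     -4 ]
[ 0  19/3     1/3    -4/3  -10/3 ]
[ 0     0  -48/19  -36/19  81/19 ]
[ 0     0       0      -4   11/4 ]
Nonzero rows / pivot columns: 4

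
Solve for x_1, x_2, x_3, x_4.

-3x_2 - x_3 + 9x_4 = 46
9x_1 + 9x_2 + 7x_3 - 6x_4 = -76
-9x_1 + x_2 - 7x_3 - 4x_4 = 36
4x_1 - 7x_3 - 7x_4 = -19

Forward elimination on [A|b]:
R1 <-> R2   (pivot in column 1 was zero)
[  9   9   7  -6  -76 ]
[  0  -3  -1   9   46 ]
[ -9   1  -7  -4   36 ]
[  4   0  -7  -7  -19 ]
R3 <- R3 - (-1)*R1:  [   0   10    0  -10  -40 ]
R4 <- R4 - (4/9)*R1:  [     0     -4  -91/9  -13/3  133/9 ]
R3 <- R3 - (-10/3)*R2:  [     0      0  -10/3     20  340/3 ]
R4 <- R4 - (4/3)*R2:  [      0       0   -79/9   -49/3  -419/9 ]
R4 <- R4 - (79/30)*R3:  [    0     0     0   -69  -345 ]
Row echelon form:
[ 9   9      7   -6  |    -76 ]
[ 0  -3     -1    9  |     46 ]
[ 0   0  -10/3   20  |  340/3 ]
[ 0   0      0  -69  |   -345 ]
Back-substitution:
x_4 = (-345) / -69 = 5
x_3 = (340/3 - (20)*(5)) / (-10/3) = -4
x_2 = (46 - (-1)*(-4) - (9)*(5)) / -3 = 1
x_1 = (-76 - (9)*(1) - (7)*(-4) - (-6)*(5)) / 9 = -3

(-3, 1, -4, 5)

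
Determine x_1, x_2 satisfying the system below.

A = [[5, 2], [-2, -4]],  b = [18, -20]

(2, 4)

Forward elimination on [A|b]:
R2 <- R2 - (-2/5)*R1:  [     0  -16/5  -64/5 ]
Row echelon form:
[ 5      2  |     18 ]
[ 0  -16/5  |  -64/5 ]
Back-substitution:
x_2 = (-64/5) / (-16/5) = 4
x_1 = (18 - (2)*(4)) / 5 = 2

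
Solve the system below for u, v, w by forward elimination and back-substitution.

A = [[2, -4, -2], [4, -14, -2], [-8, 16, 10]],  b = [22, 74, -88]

Forward elimination on [A|b]:
R2 <- R2 - (2)*R1:  [  0  -6   2  30 ]
R3 <- R3 - (-4)*R1:  [ 0  0  2  0 ]
Row echelon form:
[ 2  -4  -2  |  22 ]
[ 0  -6   2  |  30 ]
[ 0   0   2  |   0 ]
Back-substitution:
w = (0) / 2 = 0
v = (30 - (2)*(0)) / -6 = -5
u = (22 - (-4)*(-5) - (-2)*(0)) / 2 = 1

(1, -5, 0)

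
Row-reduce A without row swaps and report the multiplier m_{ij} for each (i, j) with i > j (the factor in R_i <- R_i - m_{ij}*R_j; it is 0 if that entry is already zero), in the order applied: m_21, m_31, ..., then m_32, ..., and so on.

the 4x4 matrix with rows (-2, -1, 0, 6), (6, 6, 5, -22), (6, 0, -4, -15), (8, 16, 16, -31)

multipliers: -3, -3, -4, -1, 4, -4

Forward elimination:
R2 <- R2 - (-3)*R1:  [  0   3   5  -4 ]
R3 <- R3 - (-3)*R1:  [  0  -3  -4   3 ]
R4 <- R4 - (-4)*R1:  [  0  12  16  -7 ]
R3 <- R3 - (-1)*R2:  [  0   0   1  -1 ]
R4 <- R4 - (4)*R2:  [  0   0  -4   9 ]
R4 <- R4 - (-4)*R3:  [ 0  0  0  5 ]
Multipliers (in order of application): m_{21} = -3, m_{31} = -3, m_{41} = -4, m_{32} = -1, m_{42} = 4, m_{43} = -4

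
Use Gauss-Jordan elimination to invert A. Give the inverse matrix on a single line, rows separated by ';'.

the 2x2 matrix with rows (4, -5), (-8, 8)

Gauss-Jordan on [A | I]:
R1 <- (1/4)*R1:  [    1  -5/4  |   1/4     0 ]
R2 <- R2 - (-8)*R1:  [  0  -2  |   2   1 ]
R2 <- (1/-2)*R2:  [    0     1  |    -1  -1/2 ]
R1 <- R1 - (-5/4)*R2:  [    1     0  |    -1  -5/8 ]
Right block of [I | A^{-1}] is the inverse:
[ -1  -5/8 ]
[ -1  -1/2 ]

inverse = [-1 -5/8; -1 -1/2]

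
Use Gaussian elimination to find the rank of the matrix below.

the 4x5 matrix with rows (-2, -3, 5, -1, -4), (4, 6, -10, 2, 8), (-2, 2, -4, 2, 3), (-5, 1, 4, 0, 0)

rank(A) = 3

Row reduction:
R2 <- R2 - (-2)*R1:  [ 0  0  0  0  0 ]
R3 <- R3 - (1)*R1:  [  0   5  -9   3   7 ]
R4 <- R4 - (5/2)*R1:  [     0   17/2  -17/2    5/2     10 ]
R2 <-> R3   (pivot in column 2 was zero)
[ -2    -3      5   -1  -4 ]
[  0     5     -9    3   7 ]
[  0     0      0    0   0 ]
[  0  17/2  -17/2  5/2  10 ]
R4 <- R4 - (17/10)*R2:  [      0       0    34/5   -13/5  -19/10 ]
R3 <-> R4   (pivot in column 3 was zero)
[ -2  -3     5     -1      -4 ]
[  0   5    -9      3       7 ]
[  0   0  34/5  -13/5  -19/10 ]
[  0   0     0      0       0 ]
Row echelon form:
[ -2  -3     5     -1      -4 ]
[  0   5    -9      3       7 ]
[  0   0  34/5  -13/5  -19/10 ]
[  0   0     0      0       0 ]
Nonzero rows / pivot columns: 3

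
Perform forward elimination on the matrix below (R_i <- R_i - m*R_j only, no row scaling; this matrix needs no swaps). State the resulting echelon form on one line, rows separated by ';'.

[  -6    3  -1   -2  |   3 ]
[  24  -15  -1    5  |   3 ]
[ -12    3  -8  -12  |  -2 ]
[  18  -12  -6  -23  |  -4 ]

Forward elimination:
R2 <- R2 - (-4)*R1:  [  0  -3  -5  -3  15 ]
R3 <- R3 - (2)*R1:  [  0  -3  -6  -8  -8 ]
R4 <- R4 - (-3)*R1:  [   0   -3   -9  -29    5 ]
R3 <- R3 - (1)*R2:  [   0    0   -1   -5  -23 ]
R4 <- R4 - (1)*R2:  [   0    0   -4  -26  -10 ]
R4 <- R4 - (4)*R3:  [  0   0   0  -6  82 ]
Row echelon form:
[ -6   3  -1  -2  |    3 ]
[  0  -3  -5  -3  |   15 ]
[  0   0  -1  -5  |  -23 ]
[  0   0   0  -6  |   82 ]

REF = [-6 3 -1 -2 3; 0 -3 -5 -3 15; 0 0 -1 -5 -23; 0 0 0 -6 82]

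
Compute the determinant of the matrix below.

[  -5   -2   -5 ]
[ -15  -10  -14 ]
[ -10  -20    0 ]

det(A) = 120

Forward elimination:
R2 <- R2 - (3)*R1:  [  0  -4   1 ]
R3 <- R3 - (2)*R1:  [   0  -16   10 ]
R3 <- R3 - (4)*R2:  [ 0  0  6 ]
Upper-triangular form:
[ -5  -2  -5 ]
[  0  -4   1 ]
[  0   0   6 ]
det(A) = (-1)^0 * (-5) * (-4) * (6) = 120  (0 row swaps -> sign +1)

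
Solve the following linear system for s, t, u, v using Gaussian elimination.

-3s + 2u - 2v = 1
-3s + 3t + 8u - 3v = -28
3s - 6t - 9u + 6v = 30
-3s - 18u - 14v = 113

Forward elimination on [A|b]:
R2 <- R2 - (1)*R1:  [   0    3    6   -1  -29 ]
R3 <- R3 - (-1)*R1:  [  0  -6  -7   4  31 ]
R4 <- R4 - (1)*R1:  [   0    0  -20  -12  112 ]
R3 <- R3 - (-2)*R2:  [   0    0    5    2  -27 ]
R4 <- R4 - (-4)*R3:  [  0   0   0  -4   4 ]
Row echelon form:
[ -3  0  2  -2  |    1 ]
[  0  3  6  -1  |  -29 ]
[  0  0  5   2  |  -27 ]
[  0  0  0  -4  |    4 ]
Back-substitution:
v = (4) / -4 = -1
u = (-27 - (2)*(-1)) / 5 = -5
t = (-29 - (6)*(-5) - (-1)*(-1)) / 3 = 0
s = (1 - (2)*(-5) - (-2)*(-1)) / -3 = -3

(-3, 0, -5, -1)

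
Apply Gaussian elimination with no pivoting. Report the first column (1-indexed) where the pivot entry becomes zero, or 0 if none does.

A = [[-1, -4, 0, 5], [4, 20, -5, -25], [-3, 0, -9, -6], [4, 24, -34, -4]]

first zero-pivot column = 0

Naive forward elimination:
R2 <- R2 - (-4)*R1:  [  0   4  -5  -5 ]
R3 <- R3 - (3)*R1:  [   0   12   -9  -21 ]
R4 <- R4 - (-4)*R1:  [   0    8  -34   16 ]
R3 <- R3 - (3)*R2:  [  0   0   6  -6 ]
R4 <- R4 - (2)*R2:  [   0    0  -24   26 ]
R4 <- R4 - (-4)*R3:  [ 0  0  0  2 ]
All pivots nonzero; naive elimination completes without hitting a zero pivot.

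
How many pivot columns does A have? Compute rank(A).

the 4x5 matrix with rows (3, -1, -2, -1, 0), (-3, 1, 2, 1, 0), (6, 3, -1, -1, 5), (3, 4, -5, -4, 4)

rank(A) = 3

Row reduction:
R2 <- R2 - (-1)*R1:  [ 0  0  0  0  0 ]
R3 <- R3 - (2)*R1:  [ 0  5  3  1  5 ]
R4 <- R4 - (1)*R1:  [  0   5  -3  -3   4 ]
R2 <-> R3   (pivot in column 2 was zero)
[ 3  -1  -2  -1  0 ]
[ 0   5   3   1  5 ]
[ 0   0   0   0  0 ]
[ 0   5  -3  -3  4 ]
R4 <- R4 - (1)*R2:  [  0   0  -6  -4  -1 ]
R3 <-> R4   (pivot in column 3 was zero)
[ 3  -1  -2  -1   0 ]
[ 0   5   3   1   5 ]
[ 0   0  -6  -4  -1 ]
[ 0   0   0   0   0 ]
Row echelon form:
[ 3  -1  -2  -1   0 ]
[ 0   5   3   1   5 ]
[ 0   0  -6  -4  -1 ]
[ 0   0   0   0   0 ]
Nonzero rows / pivot columns: 3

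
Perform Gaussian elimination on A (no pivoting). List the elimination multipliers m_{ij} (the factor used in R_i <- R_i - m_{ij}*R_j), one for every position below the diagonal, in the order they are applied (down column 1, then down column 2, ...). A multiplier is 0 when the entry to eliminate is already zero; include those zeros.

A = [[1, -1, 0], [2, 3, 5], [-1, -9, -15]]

multipliers: 2, -1, -2

Forward elimination:
R2 <- R2 - (2)*R1:  [ 0  5  5 ]
R3 <- R3 - (-1)*R1:  [   0  -10  -15 ]
R3 <- R3 - (-2)*R2:  [  0   0  -5 ]
Multipliers (in order of application): m_{21} = 2, m_{31} = -1, m_{32} = -2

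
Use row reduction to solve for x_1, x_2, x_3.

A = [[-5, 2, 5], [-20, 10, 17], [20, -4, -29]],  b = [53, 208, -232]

(-5, 4, 4)

Forward elimination on [A|b]:
R2 <- R2 - (4)*R1:  [  0   2  -3  -4 ]
R3 <- R3 - (-4)*R1:  [   0    4   -9  -20 ]
R3 <- R3 - (2)*R2:  [   0    0   -3  -12 ]
Row echelon form:
[ -5  2   5  |   53 ]
[  0  2  -3  |   -4 ]
[  0  0  -3  |  -12 ]
Back-substitution:
x_3 = (-12) / -3 = 4
x_2 = (-4 - (-3)*(4)) / 2 = 4
x_1 = (53 - (2)*(4) - (5)*(4)) / -5 = -5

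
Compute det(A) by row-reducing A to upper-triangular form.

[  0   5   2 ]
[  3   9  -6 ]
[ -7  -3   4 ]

Forward elimination:
R1 <-> R2   (pivot in column 1 was zero)
[  3   9  -6 ]
[  0   5   2 ]
[ -7  -3   4 ]
R3 <- R3 - (-7/3)*R1:  [   0   18  -10 ]
R3 <- R3 - (18/5)*R2:  [     0      0  -86/5 ]
Upper-triangular form:
[ 3  9     -6 ]
[ 0  5      2 ]
[ 0  0  -86/5 ]
det(A) = (-1)^1 * (3) * (5) * (-86/5) = 258  (1 row swap -> sign -1)

det(A) = 258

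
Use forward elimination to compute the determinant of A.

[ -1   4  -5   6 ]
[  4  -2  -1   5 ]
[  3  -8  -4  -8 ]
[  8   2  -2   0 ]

Forward elimination:
R2 <- R2 - (-4)*R1:  [   0   14  -21   29 ]
R3 <- R3 - (-3)*R1:  [   0    4  -19   10 ]
R4 <- R4 - (-8)*R1:  [   0   34  -42   48 ]
R3 <- R3 - (2/7)*R2:  [    0     0   -13  12/7 ]
R4 <- R4 - (17/7)*R2:  [      0       0       9  -157/7 ]
R4 <- R4 - (-9/13)*R3:  [        0         0         0  -1933/91 ]
Upper-triangular form:
[ -1   4   -5         6 ]
[  0  14  -21        29 ]
[  0   0  -13      12/7 ]
[  0   0    0  -1933/91 ]
det(A) = (-1)^0 * (-1) * (14) * (-13) * (-1933/91) = -3866  (0 row swaps -> sign +1)

det(A) = -3866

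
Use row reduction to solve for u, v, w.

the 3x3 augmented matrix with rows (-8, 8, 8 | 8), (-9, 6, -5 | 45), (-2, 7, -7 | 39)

(-2, 2, -3)

Forward elimination on [A|b]:
R2 <- R2 - (9/8)*R1:  [   0   -3  -14   36 ]
R3 <- R3 - (1/4)*R1:  [  0   5  -9  37 ]
R3 <- R3 - (-5/3)*R2:  [     0      0  -97/3     97 ]
Row echelon form:
[ -8   8      8  |   8 ]
[  0  -3    -14  |  36 ]
[  0   0  -97/3  |  97 ]
Back-substitution:
w = (97) / (-97/3) = -3
v = (36 - (-14)*(-3)) / -3 = 2
u = (8 - (8)*(2) - (8)*(-3)) / -8 = -2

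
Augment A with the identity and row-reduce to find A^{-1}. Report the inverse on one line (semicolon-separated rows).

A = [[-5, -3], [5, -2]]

inverse = [-2/25 3/25; -1/5 -1/5]

Gauss-Jordan on [A | I]:
R1 <- (1/-5)*R1:  [    1   3/5  |  -1/5     0 ]
R2 <- R2 - (5)*R1:  [  0  -5  |   1   1 ]
R2 <- (1/-5)*R2:  [    0     1  |  -1/5  -1/5 ]
R1 <- R1 - (3/5)*R2:  [     1      0  |  -2/25   3/25 ]
Right block of [I | A^{-1}] is the inverse:
[ -2/25  3/25 ]
[  -1/5  -1/5 ]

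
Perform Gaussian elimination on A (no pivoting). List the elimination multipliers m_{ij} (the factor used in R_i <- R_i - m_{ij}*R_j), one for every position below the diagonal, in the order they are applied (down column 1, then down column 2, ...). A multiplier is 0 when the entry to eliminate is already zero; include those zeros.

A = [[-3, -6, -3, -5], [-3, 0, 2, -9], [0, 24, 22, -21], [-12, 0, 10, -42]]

Forward elimination:
R2 <- R2 - (1)*R1:  [  0   6   5  -4 ]
R3: entry in column 1 is already 0 -> m_{31} = 0 (no row operation needed)
R4 <- R4 - (4)*R1:  [   0   24   22  -22 ]
R3 <- R3 - (4)*R2:  [  0   0   2  -5 ]
R4 <- R4 - (4)*R2:  [  0   0   2  -6 ]
R4 <- R4 - (1)*R3:  [  0   0   0  -1 ]
Multipliers (in order of application): m_{21} = 1, m_{31} = 0, m_{41} = 4, m_{32} = 4, m_{42} = 4, m_{43} = 1

multipliers: 1, 0, 4, 4, 4, 1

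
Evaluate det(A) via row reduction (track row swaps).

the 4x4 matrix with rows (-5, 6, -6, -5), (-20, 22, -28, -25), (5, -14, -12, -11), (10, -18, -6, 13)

det(A) = -120

Forward elimination:
R2 <- R2 - (4)*R1:  [  0  -2  -4  -5 ]
R3 <- R3 - (-1)*R1:  [   0   -8  -18  -16 ]
R4 <- R4 - (-2)*R1:  [   0   -6  -18    3 ]
R3 <- R3 - (4)*R2:  [  0   0  -2   4 ]
R4 <- R4 - (3)*R2:  [  0   0  -6  18 ]
R4 <- R4 - (3)*R3:  [ 0  0  0  6 ]
Upper-triangular form:
[ -5   6  -6  -5 ]
[  0  -2  -4  -5 ]
[  0   0  -2   4 ]
[  0   0   0   6 ]
det(A) = (-1)^0 * (-5) * (-2) * (-2) * (6) = -120  (0 row swaps -> sign +1)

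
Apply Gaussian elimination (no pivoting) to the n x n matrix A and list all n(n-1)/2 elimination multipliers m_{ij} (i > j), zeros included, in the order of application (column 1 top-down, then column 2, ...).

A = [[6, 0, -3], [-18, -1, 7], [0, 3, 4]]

multipliers: -3, 0, -3

Forward elimination:
R2 <- R2 - (-3)*R1:  [  0  -1  -2 ]
R3: entry in column 1 is already 0 -> m_{31} = 0 (no row operation needed)
R3 <- R3 - (-3)*R2:  [  0   0  -2 ]
Multipliers (in order of application): m_{21} = -3, m_{31} = 0, m_{32} = -3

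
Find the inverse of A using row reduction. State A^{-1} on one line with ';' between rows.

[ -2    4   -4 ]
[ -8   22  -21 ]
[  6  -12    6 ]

Gauss-Jordan on [A | I]:
R1 <- (1/-2)*R1:  [    1    -2     2  |  -1/2     0     0 ]
R2 <- R2 - (-8)*R1:  [  0   6  -5  |  -4   1   0 ]
R3 <- R3 - (6)*R1:  [  0   0  -6  |   3   0   1 ]
R2 <- (1/6)*R2:  [    0     1  -5/6  |  -2/3   1/6     0 ]
R1 <- R1 - (-2)*R2:  [     1      0    1/3  |  -11/6    1/3      0 ]
R3 <- (1/-6)*R3:  [    0     0     1  |  -1/2     0  -1/6 ]
R1 <- R1 - (1/3)*R3:  [    1     0     0  |  -5/3   1/3  1/18 ]
R2 <- R2 - (-5/6)*R3:  [      0       1       0  |  -13/12     1/6   -5/36 ]
Right block of [I | A^{-1}] is the inverse:
[   -5/3  1/3   1/18 ]
[ -13/12  1/6  -5/36 ]
[   -1/2    0   -1/6 ]

inverse = [-5/3 1/3 1/18; -13/12 1/6 -5/36; -1/2 0 -1/6]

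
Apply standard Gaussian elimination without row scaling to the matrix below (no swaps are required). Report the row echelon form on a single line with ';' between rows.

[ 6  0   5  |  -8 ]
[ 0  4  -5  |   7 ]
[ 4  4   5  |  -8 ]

REF = [6 0 5 -8; 0 4 -5 7; 0 0 20/3 -29/3]

Forward elimination:
R3 <- R3 - (2/3)*R1:  [    0     4   5/3  -8/3 ]
R3 <- R3 - (1)*R2:  [     0      0   20/3  -29/3 ]
Row echelon form:
[ 6  0     5  |     -8 ]
[ 0  4    -5  |      7 ]
[ 0  0  20/3  |  -29/3 ]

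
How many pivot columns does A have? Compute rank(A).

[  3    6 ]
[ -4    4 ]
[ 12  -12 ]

rank(A) = 2

Row reduction:
R2 <- R2 - (-4/3)*R1:  [  0  12 ]
R3 <- R3 - (4)*R1:  [   0  -36 ]
R3 <- R3 - (-3)*R2:  [ 0  0 ]
Row echelon form:
[ 3   6 ]
[ 0  12 ]
[ 0   0 ]
Nonzero rows / pivot columns: 2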